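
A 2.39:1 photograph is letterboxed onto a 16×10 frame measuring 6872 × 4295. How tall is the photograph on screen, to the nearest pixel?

2875 px

2.39:1 (2.390) > 16×10 (1.600), so the photograph fills the width.
The photograph is 6872 / 2.390 ≈ 2875.31 px tall.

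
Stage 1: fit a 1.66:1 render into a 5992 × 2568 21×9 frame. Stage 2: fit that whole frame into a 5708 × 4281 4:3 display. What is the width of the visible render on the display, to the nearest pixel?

4061 px

1.66:1 in 5992×2568: fills the height, so the render is 4262.88 × 2568.00.
21×9 in 5708×4281: fills the width, so the intermediate becomes 5708.00 × 2446.29 — a scale of ×0.9526.
Applying the same ×0.9526: 4262.88 → 4060.83.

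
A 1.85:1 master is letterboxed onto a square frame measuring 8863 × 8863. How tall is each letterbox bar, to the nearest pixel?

2036 px

Since 1.850 > 1.000, the master is width-limited.
That makes the image 4790.81 px tall (8863 / 1.850).
8863 − 4790.81 = 4072.19 px of bars (2036.09 each).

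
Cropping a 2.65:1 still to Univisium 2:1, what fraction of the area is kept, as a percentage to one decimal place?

Univisium 2:1 is narrower than 2.65:1, so the crop keeps the full height and trims the width.
(2.000)/(2.650) ≈ 0.755 of the area survives.

75.5%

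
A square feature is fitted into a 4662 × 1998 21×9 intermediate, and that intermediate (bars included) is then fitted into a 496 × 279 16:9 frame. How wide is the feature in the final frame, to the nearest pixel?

square in 4662×1998: fills the height, so the feature is 1998.00 × 1998.00.
21×9 in 496×279: fills the width, so the intermediate becomes 496.00 × 212.57 — a scale of ×0.1064.
Applying the same ×0.1064: 1998.00 → 212.57.

213 px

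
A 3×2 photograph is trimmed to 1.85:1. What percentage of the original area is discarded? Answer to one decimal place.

18.9%

Going from 3×2 to 1.85:1 means cutting height while keeping width.
Fraction kept = (1.500)/(1.850) ≈ 81.08%, so 18.92% is lost.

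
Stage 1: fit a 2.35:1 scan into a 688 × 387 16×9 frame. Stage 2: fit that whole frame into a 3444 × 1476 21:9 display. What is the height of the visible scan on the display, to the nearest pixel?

1117 px

First fit — 2.35:1 into 688×387 spans the width: 688.00 × 292.77.
Second fit — the 16×9 canvas into 3444×1476 spans the height: 2624.00 × 1476.00 (×3.8140 from 688×387).
The scan scales with it: height 292.77 × 3.8140 ≈ 1116.60.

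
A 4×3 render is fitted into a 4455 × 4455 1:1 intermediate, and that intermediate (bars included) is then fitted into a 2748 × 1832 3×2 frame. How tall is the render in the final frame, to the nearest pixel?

Inside the 4455×4455 canvas the render is width-limited at 4455.00 × 3341.25.
The 1:1 canvas is height-limited in 2748×1832, giving 1832.00 × 1832.00; scale factor 0.4112.
So the render's height is 3341.25 × 0.4112 ≈ 1374.00.

1374 px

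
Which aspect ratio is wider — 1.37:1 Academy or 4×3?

1.37 and 4×3 = 1.333; 1.37 > 1.333.

1.37:1 Academy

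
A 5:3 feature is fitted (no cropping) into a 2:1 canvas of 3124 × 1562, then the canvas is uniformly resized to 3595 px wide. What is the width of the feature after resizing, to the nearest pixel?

2996 px

Fitted into 3124×1562, the feature spans the height; its width is 1562 × 5/3 ≈ 2603.33 px.
The frame scales by 3595/3124 = 1.1508; 2603.33 × 1.1508 ≈ 2995.83 px.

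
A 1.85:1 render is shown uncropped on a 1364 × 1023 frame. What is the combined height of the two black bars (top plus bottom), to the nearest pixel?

286 px

1.85:1 is wider than 4:3, so it spans the full width.
The render is 1364 / 1.850 ≈ 737.30 px tall.
1023 − 737.30 = 285.70 px of bars.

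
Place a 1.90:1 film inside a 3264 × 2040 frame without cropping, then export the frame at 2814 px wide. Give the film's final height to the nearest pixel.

1481 px

In the 3264×2040 frame the film fills the width: height = 3264 / 1.900 ≈ 1717.89 px.
Scaling 3264 → 2814 is ×0.8621, so the height becomes 1717.89 × 0.8621 ≈ 1481.05 px.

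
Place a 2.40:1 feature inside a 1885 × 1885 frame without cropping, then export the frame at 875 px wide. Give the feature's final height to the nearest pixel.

365 px

Fitted into 1885×1885, the feature spans the width; its height is 1885 / 2.400 ≈ 785.42 px.
The frame scales by 875/1885 = 0.4642; 785.42 × 0.4642 ≈ 364.58 px.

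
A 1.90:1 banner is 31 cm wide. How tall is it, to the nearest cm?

16 cm

31 / 1.900 = 16.32.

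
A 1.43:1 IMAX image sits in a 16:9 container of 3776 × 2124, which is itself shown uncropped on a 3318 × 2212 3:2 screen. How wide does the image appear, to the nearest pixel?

2669 px

First fit — 1.43:1 IMAX into 3776×2124 spans the height: 3037.32 × 2124.00.
The 16:9 canvas is width-limited in 3318×2212, giving 3318.00 × 1866.38; scale factor 0.8787.
Applying the same ×0.8787: 3037.32 → 2668.92.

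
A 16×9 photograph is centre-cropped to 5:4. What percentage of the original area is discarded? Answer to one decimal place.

29.7%

The height stays; only width is cut (since 5:4 is narrower than 16×9).
Fraction kept = (1.250)/(1.778) ≈ 70.31%, so 29.69% is lost.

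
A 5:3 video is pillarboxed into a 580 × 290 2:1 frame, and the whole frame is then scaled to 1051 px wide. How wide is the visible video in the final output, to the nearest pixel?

876 px

At 580×290 the video is height-limited, so width = 290 × 5/3 ≈ 483.33 px.
Scaling 580 → 1051 is ×1.8121, so the width becomes 483.33 × 1.8121 ≈ 875.83 px.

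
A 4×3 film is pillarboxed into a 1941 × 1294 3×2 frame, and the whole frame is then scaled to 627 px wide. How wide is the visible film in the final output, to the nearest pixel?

Fitted into 1941×1294, the film spans the height; its width is 1294 × 4/3 ≈ 1725.33 px.
Scaling 1941 → 627 is ×0.3230, so the width becomes 1725.33 × 0.3230 ≈ 557.33 px.

557 px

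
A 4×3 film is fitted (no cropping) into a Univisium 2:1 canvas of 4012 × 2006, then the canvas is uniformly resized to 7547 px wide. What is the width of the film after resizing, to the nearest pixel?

Fitted into 4012×2006, the film spans the height; its width is 2006 × 4/3 ≈ 2674.67 px.
Resizing to 7547 px wide multiplies everything by 1.8811: 2674.67 → 5031.33 px.

5031 px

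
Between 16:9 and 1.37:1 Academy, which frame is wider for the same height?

16:9 = 1.778 and 1.37; 1.778 > 1.37.

16:9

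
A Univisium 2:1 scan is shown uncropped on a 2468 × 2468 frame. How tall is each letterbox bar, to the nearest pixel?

Univisium 2:1 is wider than 1:1, so it spans the full width.
That makes the image 1234.00 px tall (2468 × 1/2).
2468 − 1234.00 = 1234.00 px of bars (617.00 each).

617 px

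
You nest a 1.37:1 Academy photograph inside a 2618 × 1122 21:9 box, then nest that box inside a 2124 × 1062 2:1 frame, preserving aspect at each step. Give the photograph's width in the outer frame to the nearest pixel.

1247 px

Inside the 2618×1122 canvas the photograph is height-limited at 1537.14 × 1122.00.
21:9 in 2124×1062: fills the width, so the intermediate becomes 2124.00 × 910.29 — a scale of ×0.8113.
The photograph scales with it: width 1537.14 × 0.8113 ≈ 1247.09.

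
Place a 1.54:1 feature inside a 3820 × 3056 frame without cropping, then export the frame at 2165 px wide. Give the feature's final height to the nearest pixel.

At 3820×3056 the feature is width-limited, so height = 3820 / 1.540 ≈ 2480.52 px.
Scaling 3820 → 2165 is ×0.5668, so the height becomes 2480.52 × 0.5668 ≈ 1405.84 px.

1406 px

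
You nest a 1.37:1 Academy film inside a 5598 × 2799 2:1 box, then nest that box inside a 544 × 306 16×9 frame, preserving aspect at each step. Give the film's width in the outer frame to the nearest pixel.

1.37:1 Academy in 5598×2799: fills the height, so the film is 3834.63 × 2799.00.
The 2:1 canvas is width-limited in 544×306, giving 544.00 × 272.00; scale factor 0.0972.
Applying the same ×0.0972: 3834.63 → 372.64.

373 px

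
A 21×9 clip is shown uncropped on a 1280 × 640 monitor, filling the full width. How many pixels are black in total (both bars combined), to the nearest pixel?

That makes the image 548.5714 px tall (1280 × 9/21).
640 − 548.5714 = 91.4286 px of bars.
That's 91.4286 × 1280 ≈ 117029 black pixels.

117029 pixels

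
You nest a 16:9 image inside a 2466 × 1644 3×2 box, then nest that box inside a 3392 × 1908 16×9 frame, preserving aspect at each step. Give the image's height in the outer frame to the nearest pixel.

1610 px

Inside the 2466×1644 canvas the image is width-limited at 2466.00 × 1387.12.
3×2 in 3392×1908: fills the height, so the intermediate becomes 2862.00 × 1908.00 — a scale of ×1.1606.
So the image's height is 1387.12 × 1.1606 ≈ 1609.88.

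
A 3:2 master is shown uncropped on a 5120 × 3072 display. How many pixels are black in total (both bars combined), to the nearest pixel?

Since 1.500 < 1.667, the master is height-limited.
Content width = 3072 × 3/2 ≈ 4608.0000 px.
Leftover width: 5120 − 4608.0000 = 512.0000 px.
Across the 3072-px span: 512.0000 × 3072 ≈ 1572864 px.

1572864 pixels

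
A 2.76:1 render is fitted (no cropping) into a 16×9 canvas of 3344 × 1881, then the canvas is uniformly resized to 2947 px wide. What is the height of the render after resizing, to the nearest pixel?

1068 px

In the 3344×1881 frame the render fills the width: height = 3344 / 2.760 ≈ 1211.59 px.
Scaling 3344 → 2947 is ×0.8813, so the height becomes 1211.59 × 0.8813 ≈ 1067.75 px.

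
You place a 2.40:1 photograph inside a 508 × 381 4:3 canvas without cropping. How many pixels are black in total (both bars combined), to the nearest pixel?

86021 pixels

2.40:1 is wider than 4:3, so it spans the full width.
That makes the image 211.6667 px tall (508 / 2.400).
Black = 381 − 211.6667 = 169.3333 px.
That's 169.3333 × 508 ≈ 86021 black pixels.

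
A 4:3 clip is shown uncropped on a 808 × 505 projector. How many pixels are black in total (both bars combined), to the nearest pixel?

68007 pixels

Since 1.333 < 1.600, the clip is height-limited.
The clip is 505 × 4/3 ≈ 673.3333 px wide.
Leftover width: 808 − 673.3333 = 134.6667 px.
That's 134.6667 × 505 ≈ 68007 black pixels.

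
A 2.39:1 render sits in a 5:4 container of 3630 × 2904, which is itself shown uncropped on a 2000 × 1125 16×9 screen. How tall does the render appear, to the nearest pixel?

588 px

Inside the 3630×2904 canvas the render is width-limited at 3630.00 × 1518.83.
Second fit — the 5:4 canvas into 2000×1125 spans the height: 1406.25 × 1125.00 (×0.3874 from 3630×2904).
So the render's height is 1518.83 × 0.3874 ≈ 588.39.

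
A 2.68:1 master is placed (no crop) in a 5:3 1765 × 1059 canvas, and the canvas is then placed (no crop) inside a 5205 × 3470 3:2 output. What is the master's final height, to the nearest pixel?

First fit — 2.68:1 into 1765×1059 spans the width: 1765.00 × 658.58.
5:3 in 5205×3470: fills the width, so the intermediate becomes 5205.00 × 3123.00 — a scale of ×2.9490.
Applying the same ×2.9490: 658.58 → 1942.16.

1942 px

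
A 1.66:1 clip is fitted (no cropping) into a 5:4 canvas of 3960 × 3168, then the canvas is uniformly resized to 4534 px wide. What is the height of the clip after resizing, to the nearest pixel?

At 3960×3168 the clip is width-limited, so height = 3960 / 1.660 ≈ 2385.54 px.
Resizing to 4534 px wide multiplies everything by 1.1449: 2385.54 → 2731.33 px.

2731 px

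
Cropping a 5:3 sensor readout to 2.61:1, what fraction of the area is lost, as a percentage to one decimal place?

Going from 5:3 to 2.61:1 means cutting height while keeping width.
Fraction kept = (1.667)/(2.610) ≈ 63.86%, so 36.14% is lost.

36.1%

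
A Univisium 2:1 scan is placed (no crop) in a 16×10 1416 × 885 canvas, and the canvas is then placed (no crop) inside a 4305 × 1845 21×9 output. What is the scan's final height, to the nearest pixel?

1476 px

First fit — Univisium 2:1 into 1416×885 spans the width: 1416.00 × 708.00.
Second fit — the 16×10 canvas into 4305×1845 spans the height: 2952.00 × 1845.00 (×2.0847 from 1416×885).
Applying the same ×2.0847: 708.00 → 1476.00.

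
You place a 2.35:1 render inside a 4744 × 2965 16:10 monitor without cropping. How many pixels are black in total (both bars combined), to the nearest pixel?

2.35:1 (2.350) > 16:10 (1.600), so the render fills the width.
Content height = 4744 / 2.350 ≈ 2018.7234 px.
Leftover height: 2965 − 2018.7234 = 946.2766 px.
Across the 4744-px span: 946.2766 × 4744 ≈ 4489136 px.

4489136 pixels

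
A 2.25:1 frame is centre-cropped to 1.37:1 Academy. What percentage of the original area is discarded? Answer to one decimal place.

1.37:1 Academy is narrower than 2.25:1, so the crop keeps the full height and trims the width.
Fraction kept = (1.370)/(2.250) ≈ 60.89%, so 39.11% is lost.

39.1%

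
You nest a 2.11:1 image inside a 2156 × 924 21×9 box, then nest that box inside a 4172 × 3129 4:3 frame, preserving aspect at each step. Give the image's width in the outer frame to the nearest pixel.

3773 px

Inside the 2156×924 canvas the image is height-limited at 1949.64 × 924.00.
21×9 in 4172×3129: fills the width, so the intermediate becomes 4172.00 × 1788.00 — a scale of ×1.9351.
Applying the same ×1.9351: 1949.64 → 3772.68.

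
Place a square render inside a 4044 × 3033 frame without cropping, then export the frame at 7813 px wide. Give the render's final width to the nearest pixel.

5860 px

Fitted into 4044×3033, the render spans the height; its width is 3033 × 1/1 ≈ 3033.00 px.
The frame scales by 7813/4044 = 1.9320; 3033.00 × 1.9320 ≈ 5859.75 px.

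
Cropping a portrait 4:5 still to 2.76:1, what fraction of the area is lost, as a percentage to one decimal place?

71.0%

Going from portrait 4:5 to 2.76:1 means cutting height while keeping width.
Area ratio = (0.800)/(2.760) = 28.99%; the remaining 71.01% is cropped out.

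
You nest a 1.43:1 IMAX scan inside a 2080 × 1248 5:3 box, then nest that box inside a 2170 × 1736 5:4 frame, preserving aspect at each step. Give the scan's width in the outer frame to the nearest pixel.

1862 px

Inside the 2080×1248 canvas the scan is height-limited at 1784.64 × 1248.00.
Second fit — the 5:3 canvas into 2170×1736 spans the width: 2170.00 × 1302.00 (×1.0433 from 2080×1248).
The scan scales with it: width 1784.64 × 1.0433 ≈ 1861.86.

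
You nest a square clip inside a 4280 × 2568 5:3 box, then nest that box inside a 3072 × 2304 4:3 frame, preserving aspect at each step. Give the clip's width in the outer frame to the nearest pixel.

Inside the 4280×2568 canvas the clip is height-limited at 2568.00 × 2568.00.
Second fit — the 5:3 canvas into 3072×2304 spans the width: 3072.00 × 1843.20 (×0.7178 from 4280×2568).
Applying the same ×0.7178: 2568.00 → 1843.20.

1843 px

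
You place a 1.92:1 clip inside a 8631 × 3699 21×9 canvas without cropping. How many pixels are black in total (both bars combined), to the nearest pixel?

1.92:1 is narrower than 21×9, so it spans the full height.
That makes the image 7102.0800 px wide (3699 × 1.920).
8631 − 7102.0800 = 1528.9200 px of bars.
Bar area = 1528.9200 × 3699 ≈ 5655475 px.

5655475 pixels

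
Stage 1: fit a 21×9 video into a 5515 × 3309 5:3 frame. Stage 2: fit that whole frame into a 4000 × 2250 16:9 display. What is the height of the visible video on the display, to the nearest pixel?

1607 px

21×9 in 5515×3309: fills the width, so the video is 5515.00 × 2363.57.
Second fit — the 5:3 canvas into 4000×2250 spans the height: 3750.00 × 2250.00 (×0.6800 from 5515×3309).
The video scales with it: height 2363.57 × 0.6800 ≈ 1607.14.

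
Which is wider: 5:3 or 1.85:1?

5:3 = 1.667 and 1.85; 1.85 > 1.667.

1.85:1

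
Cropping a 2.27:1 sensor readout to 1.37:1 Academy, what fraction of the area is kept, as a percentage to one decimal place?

The height stays; only width is cut (since 1.37:1 Academy is narrower than 2.27:1).
(1.370)/(2.270) ≈ 0.604 of the area survives.

60.4%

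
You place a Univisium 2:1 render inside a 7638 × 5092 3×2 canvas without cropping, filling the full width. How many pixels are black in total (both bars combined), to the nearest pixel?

That makes the image 3819.0000 px tall (7638 × 1/2).
5092 − 3819.0000 = 1273.0000 px of bars.
Across the 7638-px span: 1273.0000 × 7638 ≈ 9723174 px.

9723174 pixels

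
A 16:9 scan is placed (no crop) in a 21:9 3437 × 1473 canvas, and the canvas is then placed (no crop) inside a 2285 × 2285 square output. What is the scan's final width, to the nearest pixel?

1741 px

First fit — 16:9 into 3437×1473 spans the height: 2618.67 × 1473.00.
Second fit — the 21:9 canvas into 2285×2285 spans the width: 2285.00 × 979.29 (×0.6648 from 3437×1473).
So the scan's width is 2618.67 × 0.6648 ≈ 1740.95.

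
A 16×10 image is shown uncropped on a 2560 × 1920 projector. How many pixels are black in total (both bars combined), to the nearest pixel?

16×10 is wider than 4:3, so it spans the full width.
That makes the image 1600.0000 px tall (2560 × 10/16).
Leftover height: 1920 − 1600.0000 = 320.0000 px.
Across the 2560-px span: 320.0000 × 2560 ≈ 819200 px.

819200 pixels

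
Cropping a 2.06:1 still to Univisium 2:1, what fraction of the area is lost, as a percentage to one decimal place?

2.9%

Going from 2.06:1 to Univisium 2:1 means cutting width while keeping height.
(2.000)/(2.060) ≈ 0.971 of the area survives, leaving 2.91% discarded.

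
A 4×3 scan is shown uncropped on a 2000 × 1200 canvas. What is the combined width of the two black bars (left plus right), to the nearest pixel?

400 px

Since 1.333 < 1.667, the scan is height-limited.
Content width = 1200 × 4/3 ≈ 1600.00 px.
Black = 2000 − 1600.00 = 400.00 px.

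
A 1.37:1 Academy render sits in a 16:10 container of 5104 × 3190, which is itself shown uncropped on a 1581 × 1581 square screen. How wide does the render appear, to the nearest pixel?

1354 px

Inside the 5104×3190 canvas the render is height-limited at 4370.30 × 3190.00.
16:10 in 1581×1581: fills the width, so the intermediate becomes 1581.00 × 988.12 — a scale of ×0.3098.
So the render's width is 4370.30 × 0.3098 ≈ 1353.73.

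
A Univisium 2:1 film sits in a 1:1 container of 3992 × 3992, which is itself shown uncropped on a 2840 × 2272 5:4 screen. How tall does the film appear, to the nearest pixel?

1136 px

Univisium 2:1 in 3992×3992: fills the width, so the film is 3992.00 × 1996.00.
The 1:1 canvas is height-limited in 2840×2272, giving 2272.00 × 2272.00; scale factor 0.5691.
So the film's height is 1996.00 × 0.5691 ≈ 1136.00.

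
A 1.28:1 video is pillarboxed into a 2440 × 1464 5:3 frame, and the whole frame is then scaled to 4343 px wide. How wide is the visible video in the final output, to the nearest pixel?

3335 px

In the 2440×1464 frame the video fills the height: width = 1464 × 1.280 ≈ 1873.92 px.
Scaling 2440 → 4343 is ×1.7799, so the width becomes 1873.92 × 1.7799 ≈ 3335.42 px.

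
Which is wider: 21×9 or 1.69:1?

21×9 = 2.333 and 1.69; 2.333 > 1.69.

21×9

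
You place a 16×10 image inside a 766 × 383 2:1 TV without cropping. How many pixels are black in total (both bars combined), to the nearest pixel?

58676 pixels

16×10 (1.600) < 2:1 (2.000), so the image fills the height.
Content width = 383 × 16/10 ≈ 612.8000 px.
Black = 766 − 612.8000 = 153.2000 px.
Across the 383-px span: 153.2000 × 383 ≈ 58676 px.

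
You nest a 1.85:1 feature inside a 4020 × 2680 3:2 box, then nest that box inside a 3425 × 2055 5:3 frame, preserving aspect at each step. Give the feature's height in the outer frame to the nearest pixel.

1.85:1 in 4020×2680: fills the width, so the feature is 4020.00 × 2172.97.
3:2 in 3425×2055: fills the height, so the intermediate becomes 3082.50 × 2055.00 — a scale of ×0.7668.
The feature scales with it: height 2172.97 × 0.7668 ≈ 1666.22.

1666 px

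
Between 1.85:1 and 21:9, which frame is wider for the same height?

1.85 and 21:9 = 2.333; 2.333 > 1.85.

21:9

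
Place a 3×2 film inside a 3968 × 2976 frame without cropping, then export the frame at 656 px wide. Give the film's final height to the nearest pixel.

In the 3968×2976 frame the film fills the width: height = 3968 × 2/3 ≈ 2645.33 px.
Resizing to 656 px wide multiplies everything by 0.1653: 2645.33 → 437.33 px.

437 px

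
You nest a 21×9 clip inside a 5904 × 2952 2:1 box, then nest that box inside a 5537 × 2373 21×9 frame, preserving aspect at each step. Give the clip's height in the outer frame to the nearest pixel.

21×9 in 5904×2952: fills the width, so the clip is 5904.00 × 2530.29.
The 2:1 canvas is height-limited in 5537×2373, giving 4746.00 × 2373.00; scale factor 0.8039.
Applying the same ×0.8039: 2530.29 → 2034.00.

2034 px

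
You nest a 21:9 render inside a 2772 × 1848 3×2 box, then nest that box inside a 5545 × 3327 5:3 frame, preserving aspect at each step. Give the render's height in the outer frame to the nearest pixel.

2139 px

21:9 in 2772×1848: fills the width, so the render is 2772.00 × 1188.00.
Second fit — the 3×2 canvas into 5545×3327 spans the height: 4990.50 × 3327.00 (×1.8003 from 2772×1848).
So the render's height is 1188.00 × 1.8003 ≈ 2138.79.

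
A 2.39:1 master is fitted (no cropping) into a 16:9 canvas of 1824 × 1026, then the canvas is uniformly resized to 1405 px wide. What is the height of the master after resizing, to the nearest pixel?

Fitted into 1824×1026, the master spans the width; its height is 1824 / 2.390 ≈ 763.18 px.
The frame scales by 1405/1824 = 0.7703; 763.18 × 0.7703 ≈ 587.87 px.

588 px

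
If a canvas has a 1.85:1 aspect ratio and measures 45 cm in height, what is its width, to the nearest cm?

83 cm

At 1.85:1, 45 × 1.850 ≈ 83.25.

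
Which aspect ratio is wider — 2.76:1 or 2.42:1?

2.76:1

2.76 and 2.42; 2.76 > 2.42.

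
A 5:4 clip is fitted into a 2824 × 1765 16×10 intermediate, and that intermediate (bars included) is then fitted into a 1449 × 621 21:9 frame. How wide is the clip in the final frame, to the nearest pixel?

Inside the 2824×1765 canvas the clip is height-limited at 2206.25 × 1765.00.
16×10 in 1449×621: fills the height, so the intermediate becomes 993.60 × 621.00 — a scale of ×0.3518.
The clip scales with it: width 2206.25 × 0.3518 ≈ 776.25.

776 px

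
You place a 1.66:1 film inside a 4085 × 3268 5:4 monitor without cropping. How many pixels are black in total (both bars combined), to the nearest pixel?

Since 1.660 > 1.250, the film is width-limited.
That makes the image 2460.8434 px tall (4085 / 1.660).
Leftover height: 3268 − 2460.8434 = 807.1566 px.
That's 807.1566 × 4085 ≈ 3297235 black pixels.

3297235 pixels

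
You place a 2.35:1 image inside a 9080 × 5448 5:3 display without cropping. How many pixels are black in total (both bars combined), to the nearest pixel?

14384266 pixels

Since 2.350 > 1.667, the image is width-limited.
Content height = 9080 / 2.350 ≈ 3863.8298 px.
Leftover height: 5448 − 3863.8298 = 1584.1702 px.
Bar area = 1584.1702 × 9080 ≈ 14384266 px.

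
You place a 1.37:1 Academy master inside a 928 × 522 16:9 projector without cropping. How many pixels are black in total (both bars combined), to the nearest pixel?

111113 pixels

1.37:1 Academy (1.370) < 16:9 (1.778), so the master fills the height.
Content width = 522 × 1.370 ≈ 715.1400 px.
928 − 715.1400 = 212.8600 px of bars.
Bar area = 212.8600 × 522 ≈ 111113 px.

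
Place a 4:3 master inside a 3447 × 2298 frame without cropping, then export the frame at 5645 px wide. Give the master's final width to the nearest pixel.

5018 px

At 3447×2298 the master is height-limited, so width = 2298 × 4/3 ≈ 3064.00 px.
The frame scales by 5645/3447 = 1.6377; 3064.00 × 1.6377 ≈ 5017.78 px.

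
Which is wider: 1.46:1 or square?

1.46:1

1.46 and square = 1; 1.46 > 1.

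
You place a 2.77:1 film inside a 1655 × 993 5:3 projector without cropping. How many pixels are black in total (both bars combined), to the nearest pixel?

2.77:1 is wider than 5:3, so it spans the full width.
Content height = 1655 / 2.770 ≈ 597.4729 px.
Leftover height: 993 − 597.4729 = 395.5271 px.
Across the 1655-px span: 395.5271 × 1655 ≈ 654597 px.

654597 pixels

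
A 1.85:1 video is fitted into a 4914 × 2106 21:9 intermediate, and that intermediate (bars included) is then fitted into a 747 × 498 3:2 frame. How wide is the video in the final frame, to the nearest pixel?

Inside the 4914×2106 canvas the video is height-limited at 3896.10 × 2106.00.
The 21:9 canvas is width-limited in 747×498, giving 747.00 × 320.14; scale factor 0.1520.
The video scales with it: width 3896.10 × 0.1520 ≈ 592.26.

592 px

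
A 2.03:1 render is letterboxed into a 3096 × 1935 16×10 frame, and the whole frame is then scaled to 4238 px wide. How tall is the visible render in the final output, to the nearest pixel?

2088 px

In the 3096×1935 frame the render fills the width: height = 3096 / 2.030 ≈ 1525.12 px.
The frame scales by 4238/3096 = 1.3689; 1525.12 × 1.3689 ≈ 2087.68 px.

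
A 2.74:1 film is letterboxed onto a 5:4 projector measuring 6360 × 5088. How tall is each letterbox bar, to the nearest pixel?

1383 px

2.74:1 (2.740) > 5:4 (1.250), so the film fills the width.
That makes the image 2321.17 px tall (6360 / 2.740).
Black = 5088 − 2321.17 = 2766.83 px, or 1383.42 per bar.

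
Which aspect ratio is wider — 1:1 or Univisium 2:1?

Univisium 2:1

1 and Univisium 2:1 = 2; 2 > 1.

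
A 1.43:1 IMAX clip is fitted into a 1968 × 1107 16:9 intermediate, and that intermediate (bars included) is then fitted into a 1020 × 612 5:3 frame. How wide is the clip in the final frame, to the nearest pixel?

820 px

Inside the 1968×1107 canvas the clip is height-limited at 1583.01 × 1107.00.
16:9 in 1020×612: fills the width, so the intermediate becomes 1020.00 × 573.75 — a scale of ×0.5183.
The clip scales with it: width 1583.01 × 0.5183 ≈ 820.46.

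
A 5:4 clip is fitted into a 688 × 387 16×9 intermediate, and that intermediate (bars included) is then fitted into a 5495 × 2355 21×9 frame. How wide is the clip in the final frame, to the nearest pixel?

2944 px

5:4 in 688×387: fills the height, so the clip is 483.75 × 387.00.
16×9 in 5495×2355: fills the height, so the intermediate becomes 4186.67 × 2355.00 — a scale of ×6.0853.
Applying the same ×6.0853: 483.75 → 2943.75.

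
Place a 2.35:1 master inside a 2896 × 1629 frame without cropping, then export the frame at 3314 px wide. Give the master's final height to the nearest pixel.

1410 px

At 2896×1629 the master is width-limited, so height = 2896 / 2.350 ≈ 1232.34 px.
The frame scales by 3314/2896 = 1.1443; 1232.34 × 1.1443 ≈ 1410.21 px.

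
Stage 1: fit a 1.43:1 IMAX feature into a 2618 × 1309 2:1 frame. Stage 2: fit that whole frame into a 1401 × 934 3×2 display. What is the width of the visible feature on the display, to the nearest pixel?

1.43:1 IMAX in 2618×1309: fills the height, so the feature is 1871.87 × 1309.00.
2:1 in 1401×934: fills the width, so the intermediate becomes 1401.00 × 700.50 — a scale of ×0.5351.
The feature scales with it: width 1871.87 × 0.5351 ≈ 1001.72.

1002 px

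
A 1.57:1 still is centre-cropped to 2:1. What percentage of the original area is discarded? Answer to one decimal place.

2:1 is wider than 1.57:1, so the crop keeps the full width and trims the height.
(1.570)/(2.000) ≈ 0.785 of the area survives, leaving 21.50% discarded.

21.5%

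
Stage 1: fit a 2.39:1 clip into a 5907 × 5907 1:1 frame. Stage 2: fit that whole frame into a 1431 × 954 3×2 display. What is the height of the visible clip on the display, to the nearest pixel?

399 px

2.39:1 in 5907×5907: fills the width, so the clip is 5907.00 × 2471.55.
The 1:1 canvas is height-limited in 1431×954, giving 954.00 × 954.00; scale factor 0.1615.
So the clip's height is 2471.55 × 0.1615 ≈ 399.16.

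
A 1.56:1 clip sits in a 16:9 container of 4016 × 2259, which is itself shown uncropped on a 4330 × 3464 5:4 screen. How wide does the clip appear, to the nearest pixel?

3800 px

1.56:1 in 4016×2259: fills the height, so the clip is 3524.04 × 2259.00.
16:9 in 4330×3464: fills the width, so the intermediate becomes 4330.00 × 2435.62 — a scale of ×1.0782.
Applying the same ×1.0782: 3524.04 → 3799.57.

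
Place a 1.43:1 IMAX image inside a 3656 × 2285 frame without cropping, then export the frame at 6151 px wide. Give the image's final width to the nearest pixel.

5497 px

At 3656×2285 the image is height-limited, so width = 2285 × 1.430 ≈ 3267.55 px.
The frame scales by 6151/3656 = 1.6824; 3267.55 × 1.6824 ≈ 5497.46 px.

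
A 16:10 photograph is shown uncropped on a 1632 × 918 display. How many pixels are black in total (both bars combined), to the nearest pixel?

16:10 is narrower than 16×9, so it spans the full height.
That makes the image 1468.8000 px wide (918 × 16/10).
1632 − 1468.8000 = 163.2000 px of bars.
Bar area = 163.2000 × 918 ≈ 149818 px.

149818 pixels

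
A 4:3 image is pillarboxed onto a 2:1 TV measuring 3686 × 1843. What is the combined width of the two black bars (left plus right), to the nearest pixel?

1229 px

4:3 (1.333) < 2:1 (2.000), so the image fills the height.
Content width = 1843 × 4/3 ≈ 2457.33 px.
Leftover width: 3686 − 2457.33 = 1228.67 px.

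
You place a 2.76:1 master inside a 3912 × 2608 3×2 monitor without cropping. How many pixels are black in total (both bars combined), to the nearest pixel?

2.76:1 (2.760) > 3×2 (1.500), so the master fills the width.
The master is 3912 / 2.760 ≈ 1417.3913 px tall.
2608 − 1417.3913 = 1190.6087 px of bars.
That's 1190.6087 × 3912 ≈ 4657661 black pixels.

4657661 pixels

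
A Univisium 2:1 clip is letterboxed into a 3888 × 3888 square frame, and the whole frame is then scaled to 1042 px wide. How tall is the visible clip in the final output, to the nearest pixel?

Fitted into 3888×3888, the clip spans the width; its height is 3888 × 1/2 ≈ 1944.00 px.
Resizing to 1042 px wide multiplies everything by 0.2680: 1944.00 → 521.00 px.

521 px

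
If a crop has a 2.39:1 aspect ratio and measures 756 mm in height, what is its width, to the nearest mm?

Width = 756 × 2.390 = 1806.84.

1807 mm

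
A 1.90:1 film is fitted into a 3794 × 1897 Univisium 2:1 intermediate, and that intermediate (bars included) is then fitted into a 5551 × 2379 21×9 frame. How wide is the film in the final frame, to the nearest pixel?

Inside the 3794×1897 canvas the film is height-limited at 3604.30 × 1897.00.
Univisium 2:1 in 5551×2379: fills the height, so the intermediate becomes 4758.00 × 2379.00 — a scale of ×1.2541.
Applying the same ×1.2541: 3604.30 → 4520.10.

4520 px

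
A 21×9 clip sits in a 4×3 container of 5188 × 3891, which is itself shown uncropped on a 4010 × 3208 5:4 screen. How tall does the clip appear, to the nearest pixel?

1719 px

First fit — 21×9 into 5188×3891 spans the width: 5188.00 × 2223.43.
The 4×3 canvas is width-limited in 4010×3208, giving 4010.00 × 3007.50; scale factor 0.7729.
So the clip's height is 2223.43 × 0.7729 ≈ 1718.57.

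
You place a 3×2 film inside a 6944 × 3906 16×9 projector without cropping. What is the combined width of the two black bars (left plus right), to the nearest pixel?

1085 px

Since 1.500 < 1.778, the film is height-limited.
The film is 3906 × 3/2 ≈ 5859.00 px wide.
Black = 6944 − 5859.00 = 1085.00 px.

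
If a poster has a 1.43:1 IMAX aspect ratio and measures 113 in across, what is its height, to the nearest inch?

At 1.43:1 IMAX, 113 / 1.430 ≈ 79.02.

79 in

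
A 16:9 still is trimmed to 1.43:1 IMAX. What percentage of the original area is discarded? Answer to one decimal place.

19.6%

Going from 16:9 to 1.43:1 IMAX means cutting width while keeping height.
Area ratio = (1.430)/(1.778) = 80.44%; the remaining 19.56% is cropped out.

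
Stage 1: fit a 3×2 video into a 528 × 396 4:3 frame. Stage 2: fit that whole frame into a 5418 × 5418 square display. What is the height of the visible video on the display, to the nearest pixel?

3612 px

3×2 in 528×396: fills the width, so the video is 528.00 × 352.00.
4:3 in 5418×5418: fills the width, so the intermediate becomes 5418.00 × 4063.50 — a scale of ×10.2614.
Applying the same ×10.2614: 352.00 → 3612.00.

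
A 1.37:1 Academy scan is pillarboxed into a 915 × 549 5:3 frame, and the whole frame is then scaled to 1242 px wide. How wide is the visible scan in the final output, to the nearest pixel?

1021 px

In the 915×549 frame the scan fills the height: width = 549 × 1.370 ≈ 752.13 px.
Resizing to 1242 px wide multiplies everything by 1.3574: 752.13 → 1020.92 px.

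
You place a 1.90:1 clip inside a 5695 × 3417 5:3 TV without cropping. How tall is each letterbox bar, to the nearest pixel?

210 px

1.90:1 is wider than 5:3, so it spans the full width.
That makes the image 2997.37 px tall (5695 / 1.900).
3417 − 2997.37 = 419.63 px of bars (209.82 each).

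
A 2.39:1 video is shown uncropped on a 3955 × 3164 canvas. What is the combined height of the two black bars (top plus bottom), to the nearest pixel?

Since 2.390 > 1.250, the video is width-limited.
That makes the image 1654.81 px tall (3955 / 2.390).
Black = 3164 − 1654.81 = 1509.19 px.

1509 px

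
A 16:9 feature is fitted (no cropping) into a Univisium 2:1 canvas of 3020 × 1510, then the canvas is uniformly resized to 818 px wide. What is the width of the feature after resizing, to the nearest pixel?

727 px

In the 3020×1510 frame the feature fills the height: width = 1510 × 16/9 ≈ 2684.44 px.
Scaling 3020 → 818 is ×0.2709, so the width becomes 2684.44 × 0.2709 ≈ 727.11 px.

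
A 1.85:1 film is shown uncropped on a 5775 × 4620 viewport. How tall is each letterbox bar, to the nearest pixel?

749 px

Since 1.850 > 1.250, the film is width-limited.
Content height = 5775 / 1.850 ≈ 3121.62 px.
Leftover height: 4620 − 3121.62 = 1498.38 px → 749.19 each side.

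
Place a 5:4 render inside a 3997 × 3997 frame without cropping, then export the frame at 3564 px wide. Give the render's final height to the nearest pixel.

At 3997×3997 the render is width-limited, so height = 3997 × 4/5 ≈ 3197.60 px.
Scaling 3997 → 3564 is ×0.8917, so the height becomes 3197.60 × 0.8917 ≈ 2851.20 px.

2851 px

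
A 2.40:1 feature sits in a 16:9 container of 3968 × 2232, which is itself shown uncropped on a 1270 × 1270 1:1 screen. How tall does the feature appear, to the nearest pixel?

529 px

First fit — 2.40:1 into 3968×2232 spans the width: 3968.00 × 1653.33.
The 16:9 canvas is width-limited in 1270×1270, giving 1270.00 × 714.38; scale factor 0.3201.
The feature scales with it: height 1653.33 × 0.3201 ≈ 529.17.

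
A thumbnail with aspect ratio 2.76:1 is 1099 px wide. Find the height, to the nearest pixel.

398 px

At 2.76:1, 1099 / 2.760 ≈ 398.19.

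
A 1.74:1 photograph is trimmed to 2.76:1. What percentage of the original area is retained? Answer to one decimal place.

63.0%

2.76:1 is wider than 1.74:1, so the crop keeps the full width and trims the height.
Area ratio = (1.740)/(2.760) = 63.04% retained.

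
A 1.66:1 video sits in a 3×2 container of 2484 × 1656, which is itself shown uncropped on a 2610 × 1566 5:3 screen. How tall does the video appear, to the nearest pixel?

1415 px

1.66:1 in 2484×1656: fills the width, so the video is 2484.00 × 1496.39.
The 3×2 canvas is height-limited in 2610×1566, giving 2349.00 × 1566.00; scale factor 0.9457.
So the video's height is 1496.39 × 0.9457 ≈ 1415.06.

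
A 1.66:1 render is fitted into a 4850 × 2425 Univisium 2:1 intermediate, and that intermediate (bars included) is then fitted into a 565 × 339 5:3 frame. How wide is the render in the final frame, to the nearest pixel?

First fit — 1.66:1 into 4850×2425 spans the height: 4025.50 × 2425.00.
Second fit — the Univisium 2:1 canvas into 565×339 spans the width: 565.00 × 282.50 (×0.1165 from 4850×2425).
So the render's width is 4025.50 × 0.1165 ≈ 468.95.

469 px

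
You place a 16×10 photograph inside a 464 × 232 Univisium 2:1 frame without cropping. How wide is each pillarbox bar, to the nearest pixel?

46 px

Since 1.600 < 2.000, the photograph is height-limited.
That makes the image 371.20 px wide (232 × 16/10).
Black = 464 − 371.20 = 92.80 px, or 46.40 per bar.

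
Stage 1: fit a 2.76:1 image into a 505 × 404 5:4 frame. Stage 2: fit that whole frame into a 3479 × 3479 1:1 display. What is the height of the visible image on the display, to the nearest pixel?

1261 px

Inside the 505×404 canvas the image is width-limited at 505.00 × 182.97.
The 5:4 canvas is width-limited in 3479×3479, giving 3479.00 × 2783.20; scale factor 6.8891.
Applying the same ×6.8891: 182.97 → 1260.51.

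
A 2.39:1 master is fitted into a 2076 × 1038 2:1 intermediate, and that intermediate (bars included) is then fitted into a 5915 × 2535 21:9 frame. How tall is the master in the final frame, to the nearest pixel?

Inside the 2076×1038 canvas the master is width-limited at 2076.00 × 868.62.
The 2:1 canvas is height-limited in 5915×2535, giving 5070.00 × 2535.00; scale factor 2.4422.
Applying the same ×2.4422: 868.62 → 2121.34.

2121 px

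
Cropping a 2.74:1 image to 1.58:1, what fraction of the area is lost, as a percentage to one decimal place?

42.3%

Going from 2.74:1 to 1.58:1 means cutting width while keeping height.
(1.580)/(2.740) ≈ 0.577 of the area survives, leaving 42.34% discarded.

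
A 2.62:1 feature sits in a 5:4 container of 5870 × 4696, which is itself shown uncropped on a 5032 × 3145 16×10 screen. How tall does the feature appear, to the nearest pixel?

1500 px

2.62:1 in 5870×4696: fills the width, so the feature is 5870.00 × 2240.46.
Second fit — the 5:4 canvas into 5032×3145 spans the height: 3931.25 × 3145.00 (×0.6697 from 5870×4696).
The feature scales with it: height 2240.46 × 0.6697 ≈ 1500.48.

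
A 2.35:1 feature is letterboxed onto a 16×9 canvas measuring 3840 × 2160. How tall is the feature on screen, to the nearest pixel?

1634 px

2.35:1 (2.350) > 16×9 (1.778), so the feature fills the width.
Content height = 3840 / 2.350 ≈ 1634.04 px.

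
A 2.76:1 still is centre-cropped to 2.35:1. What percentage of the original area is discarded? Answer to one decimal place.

14.9%

The height stays; only width is cut (since 2.35:1 is narrower than 2.76:1).
Fraction kept = (2.350)/(2.760) ≈ 85.14%, so 14.86% is lost.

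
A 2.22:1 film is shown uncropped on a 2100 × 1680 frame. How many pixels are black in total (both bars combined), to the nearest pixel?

2.22:1 is wider than 5:4, so it spans the full width.
Content height = 2100 / 2.220 ≈ 945.9459 px.
Leftover height: 1680 − 945.9459 = 734.0541 px.
Across the 2100-px span: 734.0541 × 2100 ≈ 1541514 px.

1541514 pixels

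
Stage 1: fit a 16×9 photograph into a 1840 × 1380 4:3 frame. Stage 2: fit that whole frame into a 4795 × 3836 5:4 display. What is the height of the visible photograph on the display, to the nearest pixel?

2697 px

First fit — 16×9 into 1840×1380 spans the width: 1840.00 × 1035.00.
Second fit — the 4:3 canvas into 4795×3836 spans the width: 4795.00 × 3596.25 (×2.6060 from 1840×1380).
Applying the same ×2.6060: 1035.00 → 2697.19.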